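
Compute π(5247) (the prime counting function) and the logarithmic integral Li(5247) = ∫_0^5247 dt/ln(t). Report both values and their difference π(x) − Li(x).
π(5247) = 697;  Li(5247) ≈ 713.20;  π(x) − Li(x) ≈ -16.20.

Direct count of primes ≤ 5247 gives π(5247) = 697. Numerical evaluation of the logarithmic integral gives Li(5247) ≈ 713.20. The difference π(x) − Li(x) ≈ -16.20 is typically negative for small/moderate x (Li(x) overestimates), though Littlewood's theorem shows this sign changes infinitely often.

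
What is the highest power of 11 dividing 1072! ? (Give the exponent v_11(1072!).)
v_11(1072!) = 105

Legendre's formula: v_p(n!) = Σ_{k ≥ 1} ⌊n / p^k⌋. For p = 11, n = 1072, the terms are:
  ⌊1072/11^1⌋ = ⌊1072/11⌋ = 97
  ⌊1072/11^2⌋ = ⌊1072/121⌋ = 8
(the next term ⌊1072/11^3⌋ = 0, terminating the sum). Summing: v_11(1072!) = 97 + 8 = 105.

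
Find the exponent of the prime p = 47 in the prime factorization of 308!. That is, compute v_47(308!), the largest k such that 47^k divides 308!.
v_47(308!) = 6

Legendre's formula: v_p(n!) = Σ_{k ≥ 1} ⌊n / p^k⌋. For p = 47, n = 308, the terms are:
  ⌊308/47^1⌋ = ⌊308/47⌋ = 6
(the next term ⌊308/47^2⌋ = 0, terminating the sum). Summing: v_47(308!) = 6 = 6.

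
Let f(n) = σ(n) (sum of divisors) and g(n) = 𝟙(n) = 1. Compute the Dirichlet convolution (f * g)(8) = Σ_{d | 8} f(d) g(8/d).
(σ * 𝟙)(8) = 26

Divisors of 8: [1, 2, 4, 8]. For each d | 8:
  d = 1: σ(1) · 𝟙(8/1) = 1 · 1 = 1
  d = 2: σ(2) · 𝟙(8/2) = 3 · 1 = 3
  d = 4: σ(4) · 𝟙(8/4) = 7 · 1 = 7
  d = 8: σ(8) · 𝟙(8/8) = 15 · 1 = 15
Summing: (σ * 𝟙)(8) = 1 + 3 + 7 + 15 = 26.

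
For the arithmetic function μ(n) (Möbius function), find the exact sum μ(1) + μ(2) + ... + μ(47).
Σ_{n ≤ 47} μ(n) = -3

Compute μ(n) for each 1 ≤ n ≤ 47: μ(1) = 1, μ(2) = -1, μ(3) = -1, μ(4) = 0, μ(5) = -1, μ(6) = 1, μ(7) = -1, μ(8) = 0, μ(9) = 0, μ(10) = 1, μ(11) = -1, μ(12) = 0, μ(13) = -1, μ(14) = 1, μ(15) = 1, μ(16) = 0, μ(17) = -1, μ(18) = 0, μ(19) = -1, μ(20) = 0, μ(21) = 1, μ(22) = 1, μ(23) = -1, μ(24) = 0, μ(25) = 0, μ(26) = 1, μ(27) = 0, μ(28) = 0, μ(29) = -1, μ(30) = -1, μ(31) = -1, μ(32) = 0, μ(33) = 1, μ(34) = 1, μ(35) = 1, μ(36) = 0, μ(37) = -1, μ(38) = 1, μ(39) = 1, μ(40) = 0, μ(41) = -1, μ(42) = -1, μ(43) = -1, μ(44) = 0, μ(45) = 0, μ(46) = 1, μ(47) = -1. Summing all 47 values: -3. (Mertens function M(x) = Σ_{n ≤ x} μ(n); on average M(x) should be small (PNT ⟺ M(x) = o(x)).)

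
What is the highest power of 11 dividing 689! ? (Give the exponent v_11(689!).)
v_11(689!) = 67

Legendre's formula: v_p(n!) = Σ_{k ≥ 1} ⌊n / p^k⌋. For p = 11, n = 689, the terms are:
  ⌊689/11^1⌋ = ⌊689/11⌋ = 62
  ⌊689/11^2⌋ = ⌊689/121⌋ = 5
(the next term ⌊689/11^3⌋ = 0, terminating the sum). Summing: v_11(689!) = 62 + 5 = 67.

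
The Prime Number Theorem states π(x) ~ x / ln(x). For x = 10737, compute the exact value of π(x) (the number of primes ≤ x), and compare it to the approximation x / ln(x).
π(10737) = 1309;  x/ln(x) ≈ 1156.82;  relative error ≈ 11.63%.

Directly count primes up to 10737: π(10737) = 1309. The PNT approximation gives 10737/ln(10737) ≈ 10737/9.28145 ≈ 1156.82. Relative error (π(x) − x/ln(x)) / π(x) ≈ 11.63%; the approximation is known to undercount slightly (Li(x) is a better estimate).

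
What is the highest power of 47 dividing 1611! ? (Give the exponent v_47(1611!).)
v_47(1611!) = 34

Legendre's formula: v_p(n!) = Σ_{k ≥ 1} ⌊n / p^k⌋. For p = 47, n = 1611, the terms are:
  ⌊1611/47^1⌋ = ⌊1611/47⌋ = 34
(the next term ⌊1611/47^2⌋ = 0, terminating the sum). Summing: v_47(1611!) = 34 = 34.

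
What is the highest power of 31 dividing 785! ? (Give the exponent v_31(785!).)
v_31(785!) = 25

Legendre's formula: v_p(n!) = Σ_{k ≥ 1} ⌊n / p^k⌋. For p = 31, n = 785, the terms are:
  ⌊785/31^1⌋ = ⌊785/31⌋ = 25
(the next term ⌊785/31^2⌋ = 0, terminating the sum). Summing: v_31(785!) = 25 = 25.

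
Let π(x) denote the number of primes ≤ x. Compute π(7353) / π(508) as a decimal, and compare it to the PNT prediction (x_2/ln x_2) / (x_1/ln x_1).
π(7353)/π(508) = 937/96 ≈ 9.7604;  PNT prediction ≈ 10.1296.

π(508) = 96 and π(7353) = 937, so π(7353)/π(508) ≈ 9.7604. The PNT-predicted ratio is (7353/ln(7353)) / (508/ln(508)) ≈ 10.1296. The two agree to within a few percent, as expected.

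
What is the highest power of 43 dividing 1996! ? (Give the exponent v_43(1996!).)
v_43(1996!) = 47

Legendre's formula: v_p(n!) = Σ_{k ≥ 1} ⌊n / p^k⌋. For p = 43, n = 1996, the terms are:
  ⌊1996/43^1⌋ = ⌊1996/43⌋ = 46
  ⌊1996/43^2⌋ = ⌊1996/1849⌋ = 1
(the next term ⌊1996/43^3⌋ = 0, terminating the sum). Summing: v_43(1996!) = 46 + 1 = 47.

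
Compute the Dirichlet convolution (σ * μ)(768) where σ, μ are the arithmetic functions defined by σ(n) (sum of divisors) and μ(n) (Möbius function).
(σ * μ)(768) = 768

Divisors of 768: [1, 2, 3, 4, 6, 8, 12, 16, 24, 32, 48, 64, 96, 128, 192, 256, 384, 768]. For each d | 768:
  d = 1: σ(1) · μ(768/1) = 1 · 0 = 0
  d = 2: σ(2) · μ(768/2) = 3 · 0 = 0
  d = 3: σ(3) · μ(768/3) = 4 · 0 = 0
  d = 4: σ(4) · μ(768/4) = 7 · 0 = 0
  d = 6: σ(6) · μ(768/6) = 12 · 0 = 0
  d = 8: σ(8) · μ(768/8) = 15 · 0 = 0
  d = 12: σ(12) · μ(768/12) = 28 · 0 = 0
  d = 16: σ(16) · μ(768/16) = 31 · 0 = 0
  d = 24: σ(24) · μ(768/24) = 60 · 0 = 0
  d = 32: σ(32) · μ(768/32) = 63 · 0 = 0
  d = 48: σ(48) · μ(768/48) = 124 · 0 = 0
  d = 64: σ(64) · μ(768/64) = 127 · 0 = 0
  d = 96: σ(96) · μ(768/96) = 252 · 0 = 0
  d = 128: σ(128) · μ(768/128) = 255 · 1 = 255
  d = 192: σ(192) · μ(768/192) = 508 · 0 = 0
  d = 256: σ(256) · μ(768/256) = 511 · -1 = -511
  d = 384: σ(384) · μ(768/384) = 1020 · -1 = -1020
  d = 768: σ(768) · μ(768/768) = 2044 · 1 = 2044
Summing: (σ * μ)(768) = 0 + 0 + 0 + 0 + 0 + 0 + 0 + 0 + 0 + 0 + 0 + 0 + 0 + 255 + 0 + -511 + -1020 + 2044 = 768.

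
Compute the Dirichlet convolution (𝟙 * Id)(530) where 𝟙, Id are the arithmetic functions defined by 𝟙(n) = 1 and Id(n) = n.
(𝟙 * Id)(530) = 972

Divisors of 530: [1, 2, 5, 10, 53, 106, 265, 530]. For each d | 530:
  d = 1: 𝟙(1) · Id(530/1) = 1 · 530 = 530
  d = 2: 𝟙(2) · Id(530/2) = 1 · 265 = 265
  d = 5: 𝟙(5) · Id(530/5) = 1 · 106 = 106
  d = 10: 𝟙(10) · Id(530/10) = 1 · 53 = 53
  d = 53: 𝟙(53) · Id(530/53) = 1 · 10 = 10
  d = 106: 𝟙(106) · Id(530/106) = 1 · 5 = 5
  d = 265: 𝟙(265) · Id(530/265) = 1 · 2 = 2
  d = 530: 𝟙(530) · Id(530/530) = 1 · 1 = 1
Summing: (𝟙 * Id)(530) = 530 + 265 + 106 + 53 + 10 + 5 + 2 + 1 = 972.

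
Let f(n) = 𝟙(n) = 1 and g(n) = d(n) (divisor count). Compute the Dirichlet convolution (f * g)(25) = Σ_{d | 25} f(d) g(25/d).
(𝟙 * d)(25) = 6

Divisors of 25: [1, 5, 25]. For each d | 25:
  d = 1: 𝟙(1) · d(25/1) = 1 · 3 = 3
  d = 5: 𝟙(5) · d(25/5) = 1 · 2 = 2
  d = 25: 𝟙(25) · d(25/25) = 1 · 1 = 1
Summing: (𝟙 * d)(25) = 3 + 2 + 1 = 6.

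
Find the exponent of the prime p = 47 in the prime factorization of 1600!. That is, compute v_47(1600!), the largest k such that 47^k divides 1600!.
v_47(1600!) = 34

Legendre's formula: v_p(n!) = Σ_{k ≥ 1} ⌊n / p^k⌋. For p = 47, n = 1600, the terms are:
  ⌊1600/47^1⌋ = ⌊1600/47⌋ = 34
(the next term ⌊1600/47^2⌋ = 0, terminating the sum). Summing: v_47(1600!) = 34 = 34.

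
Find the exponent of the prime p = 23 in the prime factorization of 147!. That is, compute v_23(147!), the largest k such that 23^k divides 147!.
v_23(147!) = 6

Legendre's formula: v_p(n!) = Σ_{k ≥ 1} ⌊n / p^k⌋. For p = 23, n = 147, the terms are:
  ⌊147/23^1⌋ = ⌊147/23⌋ = 6
(the next term ⌊147/23^2⌋ = 0, terminating the sum). Summing: v_23(147!) = 6 = 6.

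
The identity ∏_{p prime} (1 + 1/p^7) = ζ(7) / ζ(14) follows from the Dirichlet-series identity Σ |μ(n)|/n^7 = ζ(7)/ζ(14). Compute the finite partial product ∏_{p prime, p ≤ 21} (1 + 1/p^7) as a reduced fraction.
∏ = 1068826090093603336253543016500022477644576/1060040977976779320486482915314295925421875

The primes p ≤ 21 are [2, 3, 5, 7, 11, 13, 17, 19]. For each, (1 + 1/p^7) = (p^7 + 1)/p^7. Multiplying these fractions over p ∈ [2, 3, 5, 7, 11, 13, 17, 19] gives 1068826090093603336253543016500022477644576/1060040977976779320486482915314295925421875. (In the limit P → ∞ this tends to ζ(7)/ζ(14).)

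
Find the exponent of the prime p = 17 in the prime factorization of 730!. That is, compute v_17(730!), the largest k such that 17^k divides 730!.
v_17(730!) = 44

Legendre's formula: v_p(n!) = Σ_{k ≥ 1} ⌊n / p^k⌋. For p = 17, n = 730, the terms are:
  ⌊730/17^1⌋ = ⌊730/17⌋ = 42
  ⌊730/17^2⌋ = ⌊730/289⌋ = 2
(the next term ⌊730/17^3⌋ = 0, terminating the sum). Summing: v_17(730!) = 42 + 2 = 44.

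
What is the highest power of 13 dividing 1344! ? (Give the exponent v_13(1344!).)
v_13(1344!) = 110

Legendre's formula: v_p(n!) = Σ_{k ≥ 1} ⌊n / p^k⌋. For p = 13, n = 1344, the terms are:
  ⌊1344/13^1⌋ = ⌊1344/13⌋ = 103
  ⌊1344/13^2⌋ = ⌊1344/169⌋ = 7
(the next term ⌊1344/13^3⌋ = 0, terminating the sum). Summing: v_13(1344!) = 103 + 7 = 110.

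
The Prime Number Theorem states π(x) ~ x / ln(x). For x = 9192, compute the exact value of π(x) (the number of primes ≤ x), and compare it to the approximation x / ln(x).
π(9192) = 1139;  x/ln(x) ≈ 1007.22;  relative error ≈ 11.57%.

Directly count primes up to 9192: π(9192) = 1139. The PNT approximation gives 9192/ln(9192) ≈ 9192/9.12609 ≈ 1007.22. Relative error (π(x) − x/ln(x)) / π(x) ≈ 11.57%; the approximation is known to undercount slightly (Li(x) is a better estimate).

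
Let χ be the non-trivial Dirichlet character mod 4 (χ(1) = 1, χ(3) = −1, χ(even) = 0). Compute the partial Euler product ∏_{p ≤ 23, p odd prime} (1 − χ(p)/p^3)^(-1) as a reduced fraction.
∏ = 177358697820836675/183046656872153088

The odd primes p ≤ 23 are [3, 5, 7, 11, 13, 17, 19, 23]. For each, χ(p) = 1 if p ≡ 1 mod 4, χ(p) = −1 if p ≡ 3 mod 4. Taking (1 − χ(p)/p^3)^(-1) = p^3/(p^3 − χ(p)): (1 − (-1)/3^3)^(-1) · (1 − (1)/5^3)^(-1) · (1 − (-1)/7^3)^(-1) · (1 − (-1)/11^3)^(-1) · (1 − (1)/13^3)^(-1) · (1 − (1)/17^3)^(-1) · (1 − (-1)/19^3)^(-1) · (1 − (-1)/23^3)^(-1) = 177358697820836675/183046656872153088.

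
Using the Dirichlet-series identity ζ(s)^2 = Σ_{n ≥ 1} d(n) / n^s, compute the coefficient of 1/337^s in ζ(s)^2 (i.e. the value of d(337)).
d(337) = 2

ζ(s)^2 = (Σ 1/m^s)(Σ 1/k^s). The coefficient of 1/n^s in the product is the number of ordered pairs (m, k) with mk = n, which equals d(n). For n = 337, divisors are [1, 337], so d(337) = 2.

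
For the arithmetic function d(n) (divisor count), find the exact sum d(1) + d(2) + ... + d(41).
Σ_{n ≤ 41} d(n) = 160

Compute d(n) for each 1 ≤ n ≤ 41: d(1) = 1, d(2) = 2, d(3) = 2, d(4) = 3, d(5) = 2, d(6) = 4, d(7) = 2, d(8) = 4, d(9) = 3, d(10) = 4, d(11) = 2, d(12) = 6, d(13) = 2, d(14) = 4, d(15) = 4, d(16) = 5, d(17) = 2, d(18) = 6, d(19) = 2, d(20) = 6, d(21) = 4, d(22) = 4, d(23) = 2, d(24) = 8, d(25) = 3, d(26) = 4, d(27) = 4, d(28) = 6, d(29) = 2, d(30) = 8, d(31) = 2, d(32) = 6, d(33) = 4, d(34) = 4, d(35) = 4, d(36) = 9, d(37) = 2, d(38) = 4, d(39) = 4, d(40) = 8, d(41) = 2. Summing all 41 values: 160. (Dirichlet's divisor formula: Σ_{n ≤ x} d(n) = x ln(x) + (2γ − 1) x + O(√x). For x = 41, the asymptotic estimate is ≈ 158.59.)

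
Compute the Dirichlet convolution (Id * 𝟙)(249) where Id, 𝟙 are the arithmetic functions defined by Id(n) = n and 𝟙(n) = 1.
(Id * 𝟙)(249) = 336

Divisors of 249: [1, 3, 83, 249]. For each d | 249:
  d = 1: Id(1) · 𝟙(249/1) = 1 · 1 = 1
  d = 3: Id(3) · 𝟙(249/3) = 3 · 1 = 3
  d = 83: Id(83) · 𝟙(249/83) = 83 · 1 = 83
  d = 249: Id(249) · 𝟙(249/249) = 249 · 1 = 249
Summing: (Id * 𝟙)(249) = 1 + 3 + 83 + 249 = 336.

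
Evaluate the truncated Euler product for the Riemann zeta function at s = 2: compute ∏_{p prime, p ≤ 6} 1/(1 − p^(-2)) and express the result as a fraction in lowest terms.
∏ = 25/16

The primes p ≤ 6 are [2, 3, 5]. For each prime, (1 − 1/p^2)^(-1) = p^2 / (p^2 − 1). The product is (1 − 1/2^2)^(-1), (1 − 1/3^2)^(-1), (1 − 1/5^2)^(-1) = ∏ p^2 / (p^2 − 1) = 25/16.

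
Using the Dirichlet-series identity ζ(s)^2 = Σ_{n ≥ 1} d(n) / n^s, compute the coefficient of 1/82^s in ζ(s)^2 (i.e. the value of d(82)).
d(82) = 4

ζ(s)^2 = (Σ 1/m^s)(Σ 1/k^s). The coefficient of 1/n^s in the product is the number of ordered pairs (m, k) with mk = n, which equals d(n). For n = 82, divisors are [1, 2, 41, 82], so d(82) = 4.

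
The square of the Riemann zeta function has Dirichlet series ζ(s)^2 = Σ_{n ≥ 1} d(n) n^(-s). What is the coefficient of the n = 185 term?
d(185) = 4

ζ(s)^2 = (Σ 1/m^s)(Σ 1/k^s). The coefficient of 1/n^s in the product is the number of ordered pairs (m, k) with mk = n, which equals d(n). For n = 185, divisors are [1, 5, 37, 185], so d(185) = 4.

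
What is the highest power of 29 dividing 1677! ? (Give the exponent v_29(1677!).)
v_29(1677!) = 58

Legendre's formula: v_p(n!) = Σ_{k ≥ 1} ⌊n / p^k⌋. For p = 29, n = 1677, the terms are:
  ⌊1677/29^1⌋ = ⌊1677/29⌋ = 57
  ⌊1677/29^2⌋ = ⌊1677/841⌋ = 1
(the next term ⌊1677/29^3⌋ = 0, terminating the sum). Summing: v_29(1677!) = 57 + 1 = 58.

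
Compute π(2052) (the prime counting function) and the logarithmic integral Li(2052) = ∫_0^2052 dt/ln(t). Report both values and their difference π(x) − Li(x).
π(2052) = 309;  Li(2052) ≈ 321.64;  π(x) − Li(x) ≈ -12.64.

Direct count of primes ≤ 2052 gives π(2052) = 309. Numerical evaluation of the logarithmic integral gives Li(2052) ≈ 321.64. The difference π(x) − Li(x) ≈ -12.64 is typically negative for small/moderate x (Li(x) overestimates), though Littlewood's theorem shows this sign changes infinitely often.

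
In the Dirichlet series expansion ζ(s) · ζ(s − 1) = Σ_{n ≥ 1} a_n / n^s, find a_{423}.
σ(423) = 624

In the product (Σ m^0/m^s)(Σ k / k^s) = Σ (Σ_{d | n} d) / n^s, the coefficient of 1/n^s is σ(n) = Σ_{d | n} d. For n = 423, divisors are [1, 3, 9, 47, 141, 423]; summing: σ(423) = 624.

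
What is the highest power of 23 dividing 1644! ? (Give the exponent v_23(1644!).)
v_23(1644!) = 74

Legendre's formula: v_p(n!) = Σ_{k ≥ 1} ⌊n / p^k⌋. For p = 23, n = 1644, the terms are:
  ⌊1644/23^1⌋ = ⌊1644/23⌋ = 71
  ⌊1644/23^2⌋ = ⌊1644/529⌋ = 3
(the next term ⌊1644/23^3⌋ = 0, terminating the sum). Summing: v_23(1644!) = 71 + 3 = 74.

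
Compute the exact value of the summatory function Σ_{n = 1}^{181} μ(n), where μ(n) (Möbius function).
Σ_{n ≤ 181} μ(n) = -4

Compute μ(n) for each 1 ≤ n ≤ 181: μ(1) = 1, μ(2) = -1, μ(3) = -1, μ(4) = 0, μ(5) = -1, μ(6) = 1, μ(7) = -1, μ(8) = 0, μ(9) = 0, μ(10) = 1, μ(11) = -1, μ(12) = 0, μ(13) = -1, μ(14) = 1, μ(15) = 1, μ(16) = 0, μ(17) = -1, μ(18) = 0, μ(19) = -1, μ(20) = 0, μ(21) = 1, μ(22) = 1, μ(23) = -1, μ(24) = 0, μ(25) = 0, μ(26) = 1, μ(27) = 0, μ(28) = 0, μ(29) = -1, μ(30) = -1, μ(31) = -1, μ(32) = 0, μ(33) = 1, μ(34) = 1, μ(35) = 1, μ(36) = 0, μ(37) = -1, μ(38) = 1, μ(39) = 1, μ(40) = 0, μ(41) = -1, μ(42) = -1, μ(43) = -1, μ(44) = 0, μ(45) = 0, μ(46) = 1, μ(47) = -1, μ(48) = 0, μ(49) = 0, μ(50) = 0, μ(51) = 1, μ(52) = 0, μ(53) = -1, μ(54) = 0, μ(55) = 1, μ(56) = 0, μ(57) = 1, μ(58) = 1, μ(59) = -1, μ(60) = 0, μ(61) = -1, μ(62) = 1, μ(63) = 0, μ(64) = 0, μ(65) = 1, μ(66) = -1, μ(67) = -1, μ(68) = 0, μ(69) = 1, μ(70) = -1, μ(71) = -1, μ(72) = 0, μ(73) = -1, μ(74) = 1, μ(75) = 0, μ(76) = 0, μ(77) = 1, μ(78) = -1, μ(79) = -1, μ(80) = 0, μ(81) = 0, μ(82) = 1, μ(83) = -1, μ(84) = 0, μ(85) = 1, μ(86) = 1, μ(87) = 1, μ(88) = 0, μ(89) = -1, μ(90) = 0, μ(91) = 1, μ(92) = 0, μ(93) = 1, μ(94) = 1, μ(95) = 1, μ(96) = 0, μ(97) = -1, μ(98) = 0, μ(99) = 0, μ(100) = 0, μ(101) = -1, μ(102) = -1, μ(103) = -1, μ(104) = 0, μ(105) = -1, μ(106) = 1, μ(107) = -1, μ(108) = 0, μ(109) = -1, μ(110) = -1, μ(111) = 1, μ(112) = 0, μ(113) = -1, μ(114) = -1, μ(115) = 1, μ(116) = 0, μ(117) = 0, μ(118) = 1, μ(119) = 1, μ(120) = 0, μ(121) = 0, μ(122) = 1, μ(123) = 1, μ(124) = 0, μ(125) = 0, μ(126) = 0, μ(127) = -1, μ(128) = 0, μ(129) = 1, μ(130) = -1, μ(131) = -1, μ(132) = 0, μ(133) = 1, μ(134) = 1, μ(135) = 0, μ(136) = 0, μ(137) = -1, μ(138) = -1, μ(139) = -1, μ(140) = 0, μ(141) = 1, μ(142) = 1, μ(143) = 1, μ(144) = 0, μ(145) = 1, μ(146) = 1, μ(147) = 0, μ(148) = 0, μ(149) = -1, μ(150) = 0, μ(151) = -1, μ(152) = 0, μ(153) = 0, μ(154) = -1, μ(155) = 1, μ(156) = 0, μ(157) = -1, μ(158) = 1, μ(159) = 1, μ(160) = 0, μ(161) = 1, μ(162) = 0, μ(163) = -1, μ(164) = 0, μ(165) = -1, μ(166) = 1, μ(167) = -1, μ(168) = 0, μ(169) = 0, μ(170) = -1, μ(171) = 0, μ(172) = 0, μ(173) = -1, μ(174) = -1, μ(175) = 0, μ(176) = 0, μ(177) = 1, μ(178) = 1, μ(179) = -1, μ(180) = 0, μ(181) = -1. Summing all 181 values: -4. (Mertens function M(x) = Σ_{n ≤ x} μ(n); on average M(x) should be small (PNT ⟺ M(x) = o(x)).)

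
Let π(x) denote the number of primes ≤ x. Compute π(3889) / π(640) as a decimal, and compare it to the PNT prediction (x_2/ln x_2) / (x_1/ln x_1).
π(3889)/π(640) = 539/115 ≈ 4.6870;  PNT prediction ≈ 4.7501.

π(640) = 115 and π(3889) = 539, so π(3889)/π(640) ≈ 4.6870. The PNT-predicted ratio is (3889/ln(3889)) / (640/ln(640)) ≈ 4.7501. The two agree to within a few percent, as expected.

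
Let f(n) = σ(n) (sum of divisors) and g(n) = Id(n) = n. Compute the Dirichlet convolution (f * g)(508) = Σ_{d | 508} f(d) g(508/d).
(σ * Id)(508) = 4335

Divisors of 508: [1, 2, 4, 127, 254, 508]. For each d | 508:
  d = 1: σ(1) · Id(508/1) = 1 · 508 = 508
  d = 2: σ(2) · Id(508/2) = 3 · 254 = 762
  d = 4: σ(4) · Id(508/4) = 7 · 127 = 889
  d = 127: σ(127) · Id(508/127) = 128 · 4 = 512
  d = 254: σ(254) · Id(508/254) = 384 · 2 = 768
  d = 508: σ(508) · Id(508/508) = 896 · 1 = 896
Summing: (σ * Id)(508) = 508 + 762 + 889 + 512 + 768 + 896 = 4335.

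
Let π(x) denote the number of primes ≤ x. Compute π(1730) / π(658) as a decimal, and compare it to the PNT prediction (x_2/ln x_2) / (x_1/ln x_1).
π(1730)/π(658) = 269/119 ≈ 2.2605;  PNT prediction ≈ 2.2883.

π(658) = 119 and π(1730) = 269, so π(1730)/π(658) ≈ 2.2605. The PNT-predicted ratio is (1730/ln(1730)) / (658/ln(658)) ≈ 2.2883. The two agree to within a few percent, as expected.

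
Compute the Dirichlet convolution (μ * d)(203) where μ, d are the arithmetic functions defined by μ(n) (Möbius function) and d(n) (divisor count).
(μ * d)(203) = 1

Divisors of 203: [1, 7, 29, 203]. For each d | 203:
  d = 1: μ(1) · d(203/1) = 1 · 4 = 4
  d = 7: μ(7) · d(203/7) = -1 · 2 = -2
  d = 29: μ(29) · d(203/29) = -1 · 2 = -2
  d = 203: μ(203) · d(203/203) = 1 · 1 = 1
Summing: (μ * d)(203) = 4 + -2 + -2 + 1 = 1.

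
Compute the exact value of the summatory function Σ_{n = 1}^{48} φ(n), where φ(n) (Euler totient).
Σ_{n ≤ 48} φ(n) = 712

Compute φ(n) for each 1 ≤ n ≤ 48: φ(1) = 1, φ(2) = 1, φ(3) = 2, φ(4) = 2, φ(5) = 4, φ(6) = 2, φ(7) = 6, φ(8) = 4, φ(9) = 6, φ(10) = 4, φ(11) = 10, φ(12) = 4, φ(13) = 12, φ(14) = 6, φ(15) = 8, φ(16) = 8, φ(17) = 16, φ(18) = 6, φ(19) = 18, φ(20) = 8, φ(21) = 12, φ(22) = 10, φ(23) = 22, φ(24) = 8, φ(25) = 20, φ(26) = 12, φ(27) = 18, φ(28) = 12, φ(29) = 28, φ(30) = 8, φ(31) = 30, φ(32) = 16, φ(33) = 20, φ(34) = 16, φ(35) = 24, φ(36) = 12, φ(37) = 36, φ(38) = 18, φ(39) = 24, φ(40) = 16, φ(41) = 40, φ(42) = 12, φ(43) = 42, φ(44) = 20, φ(45) = 24, φ(46) = 22, φ(47) = 46, φ(48) = 16. Summing all 48 values: 712. (Average order: Σ_{n ≤ x} φ(n) ~ (3/π²) x². For x = 48, (3/π²)·48² ≈ 700.33.)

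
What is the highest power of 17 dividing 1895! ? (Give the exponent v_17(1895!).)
v_17(1895!) = 117

Legendre's formula: v_p(n!) = Σ_{k ≥ 1} ⌊n / p^k⌋. For p = 17, n = 1895, the terms are:
  ⌊1895/17^1⌋ = ⌊1895/17⌋ = 111
  ⌊1895/17^2⌋ = ⌊1895/289⌋ = 6
(the next term ⌊1895/17^3⌋ = 0, terminating the sum). Summing: v_17(1895!) = 111 + 6 = 117.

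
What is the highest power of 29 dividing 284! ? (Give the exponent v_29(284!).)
v_29(284!) = 9

Legendre's formula: v_p(n!) = Σ_{k ≥ 1} ⌊n / p^k⌋. For p = 29, n = 284, the terms are:
  ⌊284/29^1⌋ = ⌊284/29⌋ = 9
(the next term ⌊284/29^2⌋ = 0, terminating the sum). Summing: v_29(284!) = 9 = 9.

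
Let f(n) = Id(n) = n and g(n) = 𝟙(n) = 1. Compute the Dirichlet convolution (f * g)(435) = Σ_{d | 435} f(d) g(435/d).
(Id * 𝟙)(435) = 720

Divisors of 435: [1, 3, 5, 15, 29, 87, 145, 435]. For each d | 435:
  d = 1: Id(1) · 𝟙(435/1) = 1 · 1 = 1
  d = 3: Id(3) · 𝟙(435/3) = 3 · 1 = 3
  d = 5: Id(5) · 𝟙(435/5) = 5 · 1 = 5
  d = 15: Id(15) · 𝟙(435/15) = 15 · 1 = 15
  d = 29: Id(29) · 𝟙(435/29) = 29 · 1 = 29
  d = 87: Id(87) · 𝟙(435/87) = 87 · 1 = 87
  d = 145: Id(145) · 𝟙(435/145) = 145 · 1 = 145
  d = 435: Id(435) · 𝟙(435/435) = 435 · 1 = 435
Summing: (Id * 𝟙)(435) = 1 + 3 + 5 + 15 + 29 + 87 + 145 + 435 = 720.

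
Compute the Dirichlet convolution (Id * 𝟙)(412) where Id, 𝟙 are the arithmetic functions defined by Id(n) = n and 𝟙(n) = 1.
(Id * 𝟙)(412) = 728

Divisors of 412: [1, 2, 4, 103, 206, 412]. For each d | 412:
  d = 1: Id(1) · 𝟙(412/1) = 1 · 1 = 1
  d = 2: Id(2) · 𝟙(412/2) = 2 · 1 = 2
  d = 4: Id(4) · 𝟙(412/4) = 4 · 1 = 4
  d = 103: Id(103) · 𝟙(412/103) = 103 · 1 = 103
  d = 206: Id(206) · 𝟙(412/206) = 206 · 1 = 206
  d = 412: Id(412) · 𝟙(412/412) = 412 · 1 = 412
Summing: (Id * 𝟙)(412) = 1 + 2 + 4 + 103 + 206 + 412 = 728.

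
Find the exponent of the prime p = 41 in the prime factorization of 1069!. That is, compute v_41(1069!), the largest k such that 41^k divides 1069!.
v_41(1069!) = 26

Legendre's formula: v_p(n!) = Σ_{k ≥ 1} ⌊n / p^k⌋. For p = 41, n = 1069, the terms are:
  ⌊1069/41^1⌋ = ⌊1069/41⌋ = 26
(the next term ⌊1069/41^2⌋ = 0, terminating the sum). Summing: v_41(1069!) = 26 = 26.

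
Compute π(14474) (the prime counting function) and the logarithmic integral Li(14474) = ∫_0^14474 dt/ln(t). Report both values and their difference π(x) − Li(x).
π(14474) = 1696;  Li(14474) ≈ 1721.82;  π(x) − Li(x) ≈ -25.82.

Direct count of primes ≤ 14474 gives π(14474) = 1696. Numerical evaluation of the logarithmic integral gives Li(14474) ≈ 1721.82. The difference π(x) − Li(x) ≈ -25.82 is typically negative for small/moderate x (Li(x) overestimates), though Littlewood's theorem shows this sign changes infinitely often.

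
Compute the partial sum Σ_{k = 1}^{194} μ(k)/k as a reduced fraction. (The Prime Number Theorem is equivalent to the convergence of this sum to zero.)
Σ μ(k)/k = -162685145434507819720231919124130110542776026835685412824952315254342218891/10471704020615314823179750081330797558038652774832687274326525057653363714330

Values of μ(k) for 1 ≤ k ≤ 194: μ(1) = 1, μ(2) = -1, μ(3) = -1, μ(5) = -1, μ(6) = 1, μ(7) = -1, μ(10) = 1, μ(11) = -1, μ(13) = -1, μ(14) = 1, μ(15) = 1, μ(17) = -1, μ(19) = -1, μ(21) = 1, μ(22) = 1, μ(23) = -1, μ(26) = 1, μ(29) = -1, μ(30) = -1, μ(31) = -1, μ(33) = 1, μ(34) = 1, μ(35) = 1, μ(37) = -1, μ(38) = 1, μ(39) = 1, μ(41) = -1, μ(42) = -1, μ(43) = -1, μ(46) = 1, μ(47) = -1, μ(51) = 1, μ(53) = -1, μ(55) = 1, μ(57) = 1, μ(58) = 1, μ(59) = -1, μ(61) = -1, μ(62) = 1, μ(65) = 1, μ(66) = -1, μ(67) = -1, μ(69) = 1, μ(70) = -1, μ(71) = -1, μ(73) = -1, μ(74) = 1, μ(77) = 1, μ(78) = -1, μ(79) = -1, μ(82) = 1, μ(83) = -1, μ(85) = 1, μ(86) = 1, μ(87) = 1, μ(89) = -1, μ(91) = 1, μ(93) = 1, μ(94) = 1, μ(95) = 1, μ(97) = -1, μ(101) = -1, μ(102) = -1, μ(103) = -1, μ(105) = -1, μ(106) = 1, μ(107) = -1, μ(109) = -1, μ(110) = -1, μ(111) = 1, μ(113) = -1, μ(114) = -1, μ(115) = 1, μ(118) = 1, μ(119) = 1, μ(122) = 1, μ(123) = 1, μ(127) = -1, μ(129) = 1, μ(130) = -1, μ(131) = -1, μ(133) = 1, μ(134) = 1, μ(137) = -1, μ(138) = -1, μ(139) = -1, μ(141) = 1, μ(142) = 1, μ(143) = 1, μ(145) = 1, μ(146) = 1, μ(149) = -1, μ(151) = -1, μ(154) = -1, μ(155) = 1, μ(157) = -1, μ(158) = 1, μ(159) = 1, μ(161) = 1, μ(163) = -1, μ(165) = -1, μ(166) = 1, μ(167) = -1, μ(170) = -1, μ(173) = -1, μ(174) = -1, μ(177) = 1, μ(178) = 1, μ(179) = -1, μ(181) = -1, μ(182) = -1, μ(183) = 1, μ(185) = 1, μ(186) = -1, μ(187) = 1, μ(190) = -1, μ(191) = -1, μ(193) = -1, μ(194) = 1, with μ = 0 on non-squarefree integers. Summing μ(k)/k for k where μ(k) ≠ 0 gives -162685145434507819720231919124130110542776026835685412824952315254342218891/10471704020615314823179750081330797558038652774832687274326525057653363714330 ≈ -0.0155. (PNT ⟺ this sum → 0 as n → ∞.)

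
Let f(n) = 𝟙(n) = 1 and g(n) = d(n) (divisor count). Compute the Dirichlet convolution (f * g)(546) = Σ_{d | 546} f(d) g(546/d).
(𝟙 * d)(546) = 81

Divisors of 546: [1, 2, 3, 6, 7, 13, 14, 21, 26, 39, 42, 78, 91, 182, 273, 546]. For each d | 546:
  d = 1: 𝟙(1) · d(546/1) = 1 · 16 = 16
  d = 2: 𝟙(2) · d(546/2) = 1 · 8 = 8
  d = 3: 𝟙(3) · d(546/3) = 1 · 8 = 8
  d = 6: 𝟙(6) · d(546/6) = 1 · 4 = 4
  d = 7: 𝟙(7) · d(546/7) = 1 · 8 = 8
  d = 13: 𝟙(13) · d(546/13) = 1 · 8 = 8
  d = 14: 𝟙(14) · d(546/14) = 1 · 4 = 4
  d = 21: 𝟙(21) · d(546/21) = 1 · 4 = 4
  d = 26: 𝟙(26) · d(546/26) = 1 · 4 = 4
  d = 39: 𝟙(39) · d(546/39) = 1 · 4 = 4
  d = 42: 𝟙(42) · d(546/42) = 1 · 2 = 2
  d = 78: 𝟙(78) · d(546/78) = 1 · 2 = 2
  d = 91: 𝟙(91) · d(546/91) = 1 · 4 = 4
  d = 182: 𝟙(182) · d(546/182) = 1 · 2 = 2
  d = 273: 𝟙(273) · d(546/273) = 1 · 2 = 2
  d = 546: 𝟙(546) · d(546/546) = 1 · 1 = 1
Summing: (𝟙 * d)(546) = 16 + 8 + 8 + 4 + 8 + 8 + 4 + 4 + 4 + 4 + 2 + 2 + 4 + 2 + 2 + 1 = 81.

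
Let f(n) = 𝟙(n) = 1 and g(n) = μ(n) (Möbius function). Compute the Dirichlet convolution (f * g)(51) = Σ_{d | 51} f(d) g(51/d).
(𝟙 * μ)(51) = 0

Divisors of 51: [1, 3, 17, 51]. For each d | 51:
  d = 1: 𝟙(1) · μ(51/1) = 1 · 1 = 1
  d = 3: 𝟙(3) · μ(51/3) = 1 · -1 = -1
  d = 17: 𝟙(17) · μ(51/17) = 1 · -1 = -1
  d = 51: 𝟙(51) · μ(51/51) = 1 · 1 = 1
Summing: (𝟙 * μ)(51) = 1 + -1 + -1 + 1 = 0.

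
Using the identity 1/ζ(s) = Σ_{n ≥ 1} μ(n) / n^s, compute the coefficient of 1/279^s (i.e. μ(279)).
μ(279) = 0

Factor n = 279 = 3^2 · 31. μ(n) = 0 if any exponent ≥ 2 (not squarefree); otherwise μ(n) = (−1)^{ω(n)} where ω(n) is the number of distinct prime factors. Applying: μ(279) = 0.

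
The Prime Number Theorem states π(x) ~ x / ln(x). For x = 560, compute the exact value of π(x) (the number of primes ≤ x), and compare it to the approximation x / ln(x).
π(560) = 102;  x/ln(x) ≈ 88.50;  relative error ≈ 13.24%.

Directly count primes up to 560: π(560) = 102. The PNT approximation gives 560/ln(560) ≈ 560/6.32794 ≈ 88.50. Relative error (π(x) − x/ln(x)) / π(x) ≈ 13.24%; the approximation is known to undercount slightly (Li(x) is a better estimate).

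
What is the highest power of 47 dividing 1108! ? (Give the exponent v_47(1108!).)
v_47(1108!) = 23

Legendre's formula: v_p(n!) = Σ_{k ≥ 1} ⌊n / p^k⌋. For p = 47, n = 1108, the terms are:
  ⌊1108/47^1⌋ = ⌊1108/47⌋ = 23
(the next term ⌊1108/47^2⌋ = 0, terminating the sum). Summing: v_47(1108!) = 23 = 23.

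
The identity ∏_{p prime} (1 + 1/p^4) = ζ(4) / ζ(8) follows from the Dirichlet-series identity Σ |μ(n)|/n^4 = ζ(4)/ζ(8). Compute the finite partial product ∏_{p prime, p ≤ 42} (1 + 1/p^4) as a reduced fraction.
∏ = 48720475991638584141351346569294960399869967650480384/45198307255822366572981630424624077541402100668355625

The primes p ≤ 42 are [2, 3, 5, 7, 11, 13, 17, 19, 23, 29, 31, 37, 41]. For each, (1 + 1/p^4) = (p^4 + 1)/p^4. Multiplying these fractions over p ∈ [2, 3, 5, 7, 11, 13, 17, 19, 23, 29, 31, 37, 41] gives 48720475991638584141351346569294960399869967650480384/45198307255822366572981630424624077541402100668355625. (In the limit P → ∞ this tends to ζ(4)/ζ(8).)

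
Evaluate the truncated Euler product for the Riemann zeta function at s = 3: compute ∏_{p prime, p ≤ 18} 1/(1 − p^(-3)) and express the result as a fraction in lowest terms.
∏ = 193396928725/160952722176

The primes p ≤ 18 are [2, 3, 5, 7, 11, 13, 17]. For each prime, (1 − 1/p^3)^(-1) = p^3 / (p^3 − 1). The product is (1 − 1/2^3)^(-1), (1 − 1/3^3)^(-1), (1 − 1/5^3)^(-1), (1 − 1/7^3)^(-1), (1 − 1/11^3)^(-1), (1 − 1/13^3)^(-1), (1 − 1/17^3)^(-1) = ∏ p^3 / (p^3 − 1) = 193396928725/160952722176.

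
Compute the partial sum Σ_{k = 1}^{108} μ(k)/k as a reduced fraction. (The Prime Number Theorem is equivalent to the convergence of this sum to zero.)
Σ μ(k)/k = -471587355397623908340013564541943736683/61104193276071414630466614650954086866535

Values of μ(k) for 1 ≤ k ≤ 108: μ(1) = 1, μ(2) = -1, μ(3) = -1, μ(5) = -1, μ(6) = 1, μ(7) = -1, μ(10) = 1, μ(11) = -1, μ(13) = -1, μ(14) = 1, μ(15) = 1, μ(17) = -1, μ(19) = -1, μ(21) = 1, μ(22) = 1, μ(23) = -1, μ(26) = 1, μ(29) = -1, μ(30) = -1, μ(31) = -1, μ(33) = 1, μ(34) = 1, μ(35) = 1, μ(37) = -1, μ(38) = 1, μ(39) = 1, μ(41) = -1, μ(42) = -1, μ(43) = -1, μ(46) = 1, μ(47) = -1, μ(51) = 1, μ(53) = -1, μ(55) = 1, μ(57) = 1, μ(58) = 1, μ(59) = -1, μ(61) = -1, μ(62) = 1, μ(65) = 1, μ(66) = -1, μ(67) = -1, μ(69) = 1, μ(70) = -1, μ(71) = -1, μ(73) = -1, μ(74) = 1, μ(77) = 1, μ(78) = -1, μ(79) = -1, μ(82) = 1, μ(83) = -1, μ(85) = 1, μ(86) = 1, μ(87) = 1, μ(89) = -1, μ(91) = 1, μ(93) = 1, μ(94) = 1, μ(95) = 1, μ(97) = -1, μ(101) = -1, μ(102) = -1, μ(103) = -1, μ(105) = -1, μ(106) = 1, μ(107) = -1, with μ = 0 on non-squarefree integers. Summing μ(k)/k for k where μ(k) ≠ 0 gives -471587355397623908340013564541943736683/61104193276071414630466614650954086866535 ≈ -0.0077. (PNT ⟺ this sum → 0 as n → ∞.)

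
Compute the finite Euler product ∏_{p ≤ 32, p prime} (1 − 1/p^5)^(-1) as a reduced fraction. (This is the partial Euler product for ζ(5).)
∏ = 1910589921595024369341325427716514697147265/1842548811291065574051999987500114856101888

The primes p ≤ 32 are [2, 3, 5, 7, 11, 13, 17, 19, 23, 29, 31]. For each prime, (1 − 1/p^5)^(-1) = p^5 / (p^5 − 1). The product is (1 − 1/2^5)^(-1), (1 − 1/3^5)^(-1), (1 − 1/5^5)^(-1), (1 − 1/7^5)^(-1), (1 − 1/11^5)^(-1), (1 − 1/13^5)^(-1), (1 − 1/17^5)^(-1), (1 − 1/19^5)^(-1), (1 − 1/23^5)^(-1), (1 − 1/29^5)^(-1), (1 − 1/31^5)^(-1) = ∏ p^5 / (p^5 − 1) = 1910589921595024369341325427716514697147265/1842548811291065574051999987500114856101888.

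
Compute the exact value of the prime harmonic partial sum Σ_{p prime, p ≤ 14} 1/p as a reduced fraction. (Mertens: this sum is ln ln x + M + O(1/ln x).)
Σ 1/p = 40361/30030

π(14) = 6, so the primes ≤ 14 are [2, 3, 5, 7, 11, 13]. Summing 1/p over these primes: 40361/30030 ≈ 1.3440. Mertens estimate ln ln(14) + 0.2615 ≈ 1.2319.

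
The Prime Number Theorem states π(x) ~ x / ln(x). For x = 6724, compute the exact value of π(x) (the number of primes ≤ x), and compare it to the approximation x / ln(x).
π(6724) = 867;  x/ln(x) ≈ 762.93;  relative error ≈ 12.00%.

Directly count primes up to 6724: π(6724) = 867. The PNT approximation gives 6724/ln(6724) ≈ 6724/8.81344 ≈ 762.93. Relative error (π(x) − x/ln(x)) / π(x) ≈ 12.00%; the approximation is known to undercount slightly (Li(x) is a better estimate).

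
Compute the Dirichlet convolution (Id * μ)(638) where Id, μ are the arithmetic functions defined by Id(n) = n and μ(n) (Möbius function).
(Id * μ)(638) = 280

Divisors of 638: [1, 2, 11, 22, 29, 58, 319, 638]. For each d | 638:
  d = 1: Id(1) · μ(638/1) = 1 · -1 = -1
  d = 2: Id(2) · μ(638/2) = 2 · 1 = 2
  d = 11: Id(11) · μ(638/11) = 11 · 1 = 11
  d = 22: Id(22) · μ(638/22) = 22 · -1 = -22
  d = 29: Id(29) · μ(638/29) = 29 · 1 = 29
  d = 58: Id(58) · μ(638/58) = 58 · -1 = -58
  d = 319: Id(319) · μ(638/319) = 319 · -1 = -319
  d = 638: Id(638) · μ(638/638) = 638 · 1 = 638
Summing: (Id * μ)(638) = -1 + 2 + 11 + -22 + 29 + -58 + -319 + 638 = 280.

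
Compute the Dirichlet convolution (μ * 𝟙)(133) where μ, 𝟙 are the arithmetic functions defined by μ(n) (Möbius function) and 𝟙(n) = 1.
(μ * 𝟙)(133) = 0

Divisors of 133: [1, 7, 19, 133]. For each d | 133:
  d = 1: μ(1) · 𝟙(133/1) = 1 · 1 = 1
  d = 7: μ(7) · 𝟙(133/7) = -1 · 1 = -1
  d = 19: μ(19) · 𝟙(133/19) = -1 · 1 = -1
  d = 133: μ(133) · 𝟙(133/133) = 1 · 1 = 1
Summing: (μ * 𝟙)(133) = 1 + -1 + -1 + 1 = 0.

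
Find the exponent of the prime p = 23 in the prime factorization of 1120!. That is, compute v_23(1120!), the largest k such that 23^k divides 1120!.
v_23(1120!) = 50

Legendre's formula: v_p(n!) = Σ_{k ≥ 1} ⌊n / p^k⌋. For p = 23, n = 1120, the terms are:
  ⌊1120/23^1⌋ = ⌊1120/23⌋ = 48
  ⌊1120/23^2⌋ = ⌊1120/529⌋ = 2
(the next term ⌊1120/23^3⌋ = 0, terminating the sum). Summing: v_23(1120!) = 48 + 2 = 50.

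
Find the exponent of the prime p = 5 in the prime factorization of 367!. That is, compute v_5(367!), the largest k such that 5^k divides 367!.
v_5(367!) = 89

Legendre's formula: v_p(n!) = Σ_{k ≥ 1} ⌊n / p^k⌋. For p = 5, n = 367, the terms are:
  ⌊367/5^1⌋ = ⌊367/5⌋ = 73
  ⌊367/5^2⌋ = ⌊367/25⌋ = 14
  ⌊367/5^3⌋ = ⌊367/125⌋ = 2
(the next term ⌊367/5^4⌋ = 0, terminating the sum). Summing: v_5(367!) = 73 + 14 + 2 = 89.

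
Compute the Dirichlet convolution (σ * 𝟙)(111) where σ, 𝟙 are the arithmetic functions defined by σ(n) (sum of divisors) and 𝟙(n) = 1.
(σ * 𝟙)(111) = 195

Divisors of 111: [1, 3, 37, 111]. For each d | 111:
  d = 1: σ(1) · 𝟙(111/1) = 1 · 1 = 1
  d = 3: σ(3) · 𝟙(111/3) = 4 · 1 = 4
  d = 37: σ(37) · 𝟙(111/37) = 38 · 1 = 38
  d = 111: σ(111) · 𝟙(111/111) = 152 · 1 = 152
Summing: (σ * 𝟙)(111) = 1 + 4 + 38 + 152 = 195.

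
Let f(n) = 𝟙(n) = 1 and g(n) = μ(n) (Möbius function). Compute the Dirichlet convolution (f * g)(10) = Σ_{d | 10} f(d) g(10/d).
(𝟙 * μ)(10) = 0

Divisors of 10: [1, 2, 5, 10]. For each d | 10:
  d = 1: 𝟙(1) · μ(10/1) = 1 · 1 = 1
  d = 2: 𝟙(2) · μ(10/2) = 1 · -1 = -1
  d = 5: 𝟙(5) · μ(10/5) = 1 · -1 = -1
  d = 10: 𝟙(10) · μ(10/10) = 1 · 1 = 1
Summing: (𝟙 * μ)(10) = 1 + -1 + -1 + 1 = 0.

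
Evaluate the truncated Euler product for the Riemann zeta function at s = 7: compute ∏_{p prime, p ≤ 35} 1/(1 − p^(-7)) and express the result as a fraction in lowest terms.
∏ = 37031956963631386906046525229438701635098769061332515193389940565625/36725327022248259763071767483224373757798563246158812707599806493184

The primes p ≤ 35 are [2, 3, 5, 7, 11, 13, 17, 19, 23, 29, 31]. For each prime, (1 − 1/p^7)^(-1) = p^7 / (p^7 − 1). The product is (1 − 1/2^7)^(-1), (1 − 1/3^7)^(-1), (1 − 1/5^7)^(-1), (1 − 1/7^7)^(-1), (1 − 1/11^7)^(-1), (1 − 1/13^7)^(-1), (1 − 1/17^7)^(-1), (1 − 1/19^7)^(-1), (1 − 1/23^7)^(-1), (1 − 1/29^7)^(-1), (1 − 1/31^7)^(-1) = ∏ p^7 / (p^7 − 1) = 37031956963631386906046525229438701635098769061332515193389940565625/36725327022248259763071767483224373757798563246158812707599806493184.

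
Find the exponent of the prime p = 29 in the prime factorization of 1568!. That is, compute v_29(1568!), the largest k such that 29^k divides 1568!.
v_29(1568!) = 55

Legendre's formula: v_p(n!) = Σ_{k ≥ 1} ⌊n / p^k⌋. For p = 29, n = 1568, the terms are:
  ⌊1568/29^1⌋ = ⌊1568/29⌋ = 54
  ⌊1568/29^2⌋ = ⌊1568/841⌋ = 1
(the next term ⌊1568/29^3⌋ = 0, terminating the sum). Summing: v_29(1568!) = 54 + 1 = 55.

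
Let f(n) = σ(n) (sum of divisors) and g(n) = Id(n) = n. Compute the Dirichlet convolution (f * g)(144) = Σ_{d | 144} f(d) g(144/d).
(σ * Id)(144) = 4386

Divisors of 144: [1, 2, 3, 4, 6, 8, 9, 12, 16, 18, 24, 36, 48, 72, 144]. For each d | 144:
  d = 1: σ(1) · Id(144/1) = 1 · 144 = 144
  d = 2: σ(2) · Id(144/2) = 3 · 72 = 216
  d = 3: σ(3) · Id(144/3) = 4 · 48 = 192
  d = 4: σ(4) · Id(144/4) = 7 · 36 = 252
  d = 6: σ(6) · Id(144/6) = 12 · 24 = 288
  d = 8: σ(8) · Id(144/8) = 15 · 18 = 270
  d = 9: σ(9) · Id(144/9) = 13 · 16 = 208
  d = 12: σ(12) · Id(144/12) = 28 · 12 = 336
  d = 16: σ(16) · Id(144/16) = 31 · 9 = 279
  d = 18: σ(18) · Id(144/18) = 39 · 8 = 312
  d = 24: σ(24) · Id(144/24) = 60 · 6 = 360
  d = 36: σ(36) · Id(144/36) = 91 · 4 = 364
  d = 48: σ(48) · Id(144/48) = 124 · 3 = 372
  d = 72: σ(72) · Id(144/72) = 195 · 2 = 390
  d = 144: σ(144) · Id(144/144) = 403 · 1 = 403
Summing: (σ * Id)(144) = 144 + 216 + 192 + 252 + 288 + 270 + 208 + 336 + 279 + 312 + 360 + 364 + 372 + 390 + 403 = 4386.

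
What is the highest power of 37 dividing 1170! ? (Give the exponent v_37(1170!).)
v_37(1170!) = 31

Legendre's formula: v_p(n!) = Σ_{k ≥ 1} ⌊n / p^k⌋. For p = 37, n = 1170, the terms are:
  ⌊1170/37^1⌋ = ⌊1170/37⌋ = 31
(the next term ⌊1170/37^2⌋ = 0, terminating the sum). Summing: v_37(1170!) = 31 = 31.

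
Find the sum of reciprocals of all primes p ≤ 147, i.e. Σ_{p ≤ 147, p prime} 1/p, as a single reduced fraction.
Σ 1/p = 18825509850919239131453102166593625244431364344421618363/10014646650599190067509233131649940057366334653200433090

π(147) = 34, so the primes ≤ 147 are [2, 3, 5, 7, 11, 13, 17, 19, 23, 29, 31, 37, 41, 43, 47, 53, 59, 61, 67, 71, 73, 79, 83, 89, 97, 101, 103, 107, 109, 113, 127, 131, 137, 139]. Summing 1/p over these primes: 18825509850919239131453102166593625244431364344421618363/10014646650599190067509233131649940057366334653200433090 ≈ 1.8798. Mertens estimate ln ln(147) + 0.2615 ≈ 1.8690.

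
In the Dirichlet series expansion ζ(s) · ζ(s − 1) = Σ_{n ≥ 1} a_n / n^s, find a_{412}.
σ(412) = 728

In the product (Σ m^0/m^s)(Σ k / k^s) = Σ (Σ_{d | n} d) / n^s, the coefficient of 1/n^s is σ(n) = Σ_{d | n} d. For n = 412, divisors are [1, 2, 4, 103, 206, 412]; summing: σ(412) = 728.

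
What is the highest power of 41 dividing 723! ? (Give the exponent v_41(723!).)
v_41(723!) = 17

Legendre's formula: v_p(n!) = Σ_{k ≥ 1} ⌊n / p^k⌋. For p = 41, n = 723, the terms are:
  ⌊723/41^1⌋ = ⌊723/41⌋ = 17
(the next term ⌊723/41^2⌋ = 0, terminating the sum). Summing: v_41(723!) = 17 = 17.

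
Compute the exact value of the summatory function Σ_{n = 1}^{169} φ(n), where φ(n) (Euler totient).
Σ_{n ≤ 169} φ(n) = 8766

Compute φ(n) for each 1 ≤ n ≤ 169: φ(1) = 1, φ(2) = 1, φ(3) = 2, φ(4) = 2, φ(5) = 4, φ(6) = 2, φ(7) = 6, φ(8) = 4, φ(9) = 6, φ(10) = 4, φ(11) = 10, φ(12) = 4, φ(13) = 12, φ(14) = 6, φ(15) = 8, φ(16) = 8, φ(17) = 16, φ(18) = 6, φ(19) = 18, φ(20) = 8, φ(21) = 12, φ(22) = 10, φ(23) = 22, φ(24) = 8, φ(25) = 20, φ(26) = 12, φ(27) = 18, φ(28) = 12, φ(29) = 28, φ(30) = 8, φ(31) = 30, φ(32) = 16, φ(33) = 20, φ(34) = 16, φ(35) = 24, φ(36) = 12, φ(37) = 36, φ(38) = 18, φ(39) = 24, φ(40) = 16, φ(41) = 40, φ(42) = 12, φ(43) = 42, φ(44) = 20, φ(45) = 24, φ(46) = 22, φ(47) = 46, φ(48) = 16, φ(49) = 42, φ(50) = 20, φ(51) = 32, φ(52) = 24, φ(53) = 52, φ(54) = 18, φ(55) = 40, φ(56) = 24, φ(57) = 36, φ(58) = 28, φ(59) = 58, φ(60) = 16, φ(61) = 60, φ(62) = 30, φ(63) = 36, φ(64) = 32, φ(65) = 48, φ(66) = 20, φ(67) = 66, φ(68) = 32, φ(69) = 44, φ(70) = 24, φ(71) = 70, φ(72) = 24, φ(73) = 72, φ(74) = 36, φ(75) = 40, φ(76) = 36, φ(77) = 60, φ(78) = 24, φ(79) = 78, φ(80) = 32, φ(81) = 54, φ(82) = 40, φ(83) = 82, φ(84) = 24, φ(85) = 64, φ(86) = 42, φ(87) = 56, φ(88) = 40, φ(89) = 88, φ(90) = 24, φ(91) = 72, φ(92) = 44, φ(93) = 60, φ(94) = 46, φ(95) = 72, φ(96) = 32, φ(97) = 96, φ(98) = 42, φ(99) = 60, φ(100) = 40, φ(101) = 100, φ(102) = 32, φ(103) = 102, φ(104) = 48, φ(105) = 48, φ(106) = 52, φ(107) = 106, φ(108) = 36, φ(109) = 108, φ(110) = 40, φ(111) = 72, φ(112) = 48, φ(113) = 112, φ(114) = 36, φ(115) = 88, φ(116) = 56, φ(117) = 72, φ(118) = 58, φ(119) = 96, φ(120) = 32, φ(121) = 110, φ(122) = 60, φ(123) = 80, φ(124) = 60, φ(125) = 100, φ(126) = 36, φ(127) = 126, φ(128) = 64, φ(129) = 84, φ(130) = 48, φ(131) = 130, φ(132) = 40, φ(133) = 108, φ(134) = 66, φ(135) = 72, φ(136) = 64, φ(137) = 136, φ(138) = 44, φ(139) = 138, φ(140) = 48, φ(141) = 92, φ(142) = 70, φ(143) = 120, φ(144) = 48, φ(145) = 112, φ(146) = 72, φ(147) = 84, φ(148) = 72, φ(149) = 148, φ(150) = 40, φ(151) = 150, φ(152) = 72, φ(153) = 96, φ(154) = 60, φ(155) = 120, φ(156) = 48, φ(157) = 156, φ(158) = 78, φ(159) = 104, φ(160) = 64, φ(161) = 132, φ(162) = 54, φ(163) = 162, φ(164) = 80, φ(165) = 80, φ(166) = 82, φ(167) = 166, φ(168) = 48, φ(169) = 156. Summing all 169 values: 8766. (Average order: Σ_{n ≤ x} φ(n) ~ (3/π²) x². For x = 169, (3/π²)·169² ≈ 8681.50.)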